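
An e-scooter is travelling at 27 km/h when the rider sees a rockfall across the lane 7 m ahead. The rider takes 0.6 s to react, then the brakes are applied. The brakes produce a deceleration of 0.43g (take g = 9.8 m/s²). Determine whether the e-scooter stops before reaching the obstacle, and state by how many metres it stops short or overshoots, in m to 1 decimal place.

27 km/h ÷ 3.6 = 7.5000 m/s.
a = 0.43 × 9.8 = 4.214 m/s².
Reaction distance = 7.5000 × 0.6 = 4.500 m.
Braking distance = v²/(2a) = 56.250 / 8.428 = 6.674 m.
Total stopping distance = 4.500 + 6.674 = 11.174 m, vs 7 m available — it cannot stop in time and overshoots by 11.174 − 7 = 4.174 m.

No — it overshoots by 4.2 m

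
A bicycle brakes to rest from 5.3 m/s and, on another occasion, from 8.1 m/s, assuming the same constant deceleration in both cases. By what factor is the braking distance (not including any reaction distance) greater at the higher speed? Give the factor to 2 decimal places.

Factor ≈ 2.34

Braking distance d = v²/(2a), so with a fixed, d ∝ v².
Factor = (8.1/5.3)² = 1.5283² = 2.3357.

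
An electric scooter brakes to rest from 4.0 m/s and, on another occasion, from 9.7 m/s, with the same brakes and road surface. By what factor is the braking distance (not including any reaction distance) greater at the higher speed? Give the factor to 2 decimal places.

Factor ≈ 5.88

Braking distance d = v²/(2a), so with a fixed, d ∝ v².
Factor = (9.7/4.0)² = 2.4250² = 5.8806.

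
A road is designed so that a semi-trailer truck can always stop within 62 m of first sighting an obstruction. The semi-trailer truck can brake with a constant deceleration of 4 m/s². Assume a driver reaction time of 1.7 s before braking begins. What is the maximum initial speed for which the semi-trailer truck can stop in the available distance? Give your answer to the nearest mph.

Maximum speed ≈ 37 mph

Stopping distance: v·t_r + v²/(2a) = 62 with t_r = 1.7 s and a = 4.000 m/s².
So v² + 13.600 v − 496.00 = 0.
Positive root: v = −a·t_r + √((a·t_r)² + 2a·d) = −6.800 + √(46.240 + 496.00) = 16.4860 m/s.
16.4860 m/s ÷ 0.44704 = 36.878 mph.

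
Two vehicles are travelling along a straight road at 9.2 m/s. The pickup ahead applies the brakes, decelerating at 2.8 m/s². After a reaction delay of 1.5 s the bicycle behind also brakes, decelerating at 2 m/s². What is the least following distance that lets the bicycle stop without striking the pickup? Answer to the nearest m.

Minimum gap ≈ 20 m

Leader travels v²/(2a_L) = 84.640 / 5.600 = 15.114 m before stopping.
Follower covers v·t_r = 9.2000 × 1.5 = 13.800 m while reacting, then v²/(2a_F) = 84.640 / 4.000 = 21.160 m while braking, for a total of 13.800 + 21.160 = 34.960 m.
Since a_F ≤ a_L and the follower starts braking later, the follower is never slower than the leader, so the closest approach is when both have stopped.
Minimum gap = 34.960 − 15.114 = 19.846 m.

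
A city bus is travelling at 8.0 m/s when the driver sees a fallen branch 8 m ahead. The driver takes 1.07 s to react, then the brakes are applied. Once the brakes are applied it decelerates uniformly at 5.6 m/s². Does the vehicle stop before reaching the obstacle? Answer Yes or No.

Reaction distance = 8.0000 × 1.07 = 8.560 m.
Braking distance = v²/(2a) = 64.000 / 11.200 = 5.714 m.
Total stopping distance = 8.560 + 5.714 = 14.274 m, vs 8 m available — it cannot stop in time and overshoots by 14.274 − 8 = 6.274 m.

No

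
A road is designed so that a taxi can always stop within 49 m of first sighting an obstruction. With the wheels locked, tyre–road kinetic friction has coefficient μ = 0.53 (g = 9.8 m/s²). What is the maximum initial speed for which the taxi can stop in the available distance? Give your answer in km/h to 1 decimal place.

Maximum speed ≈ 81.2 km/h

a = μg = 0.53 × 9.8 = 5.194 m/s².
v²/(2a) = d ⇒ v = √(2 × 5.194 × 49) = √509.01 = 22.5612 m/s.
22.5612 m/s × 3.6 = 81.220 km/h.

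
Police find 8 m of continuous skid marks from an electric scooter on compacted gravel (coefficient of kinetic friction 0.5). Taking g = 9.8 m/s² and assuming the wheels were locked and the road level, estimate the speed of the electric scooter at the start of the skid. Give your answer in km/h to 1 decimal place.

Initial speed ≈ 31.9 km/h

Deceleration a = μg = 0.5 × 9.8 = 4.900 m/s².
v = √(2a·d) = √(2 × 4.900 × 8) = √78.400 = 8.8544 m/s.
= 8.8544 × 3.6 = 31.876 km/h.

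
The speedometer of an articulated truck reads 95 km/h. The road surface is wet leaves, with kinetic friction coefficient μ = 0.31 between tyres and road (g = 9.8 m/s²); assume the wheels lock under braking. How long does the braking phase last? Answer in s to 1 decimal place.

95 km/h ÷ 3.6 = 26.3889 m/s.
a = μg = 0.31 × 9.8 = 3.038 m/s².
Braking time = v/a = 26.3889 / 3.038 = 8.686 s.

Braking time ≈ 8.7 s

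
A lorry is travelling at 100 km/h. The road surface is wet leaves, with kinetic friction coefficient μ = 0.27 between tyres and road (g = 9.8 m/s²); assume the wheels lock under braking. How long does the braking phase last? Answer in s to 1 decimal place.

Braking time ≈ 10.5 s

100 km/h ÷ 3.6 = 27.7778 m/s.
a = μg = 0.27 × 9.8 = 2.646 m/s².
Braking time = v/a = 27.7778 / 2.646 = 10.498 s.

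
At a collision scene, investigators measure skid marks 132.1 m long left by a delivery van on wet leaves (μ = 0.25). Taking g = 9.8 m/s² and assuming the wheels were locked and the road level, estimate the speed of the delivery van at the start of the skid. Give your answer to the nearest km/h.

Deceleration a = μg = 0.25 × 9.8 = 2.450 m/s².
v = √(2a·d) = √(2 × 2.450 × 132.1) = √647.290 = 25.4419 m/s.
= 25.4419 × 3.6 = 91.591 km/h.

Initial speed ≈ 92 km/h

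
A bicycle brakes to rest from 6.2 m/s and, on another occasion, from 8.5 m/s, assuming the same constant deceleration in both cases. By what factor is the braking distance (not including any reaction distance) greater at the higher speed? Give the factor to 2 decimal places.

Factor ≈ 1.88

Braking distance d = v²/(2a), so with a fixed, d ∝ v².
Factor = (8.5/6.2)² = 1.3710² = 1.8796.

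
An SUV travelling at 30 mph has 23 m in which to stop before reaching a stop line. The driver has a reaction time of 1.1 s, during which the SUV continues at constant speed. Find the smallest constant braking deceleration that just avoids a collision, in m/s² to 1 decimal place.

Required deceleration ≈ 10.9 m/s²

30 mph × 0.44704 = 13.4112 m/s.
Distance covered during reaction = 13.4112 × 1.1 = 14.752 m.
Distance available for braking: 23 − 14.752 = 8.248 m.
v² = 2a·d ⇒ a = v²/(2d) = 13.4112² / (2 × 8.248) = 179.860 / 16.496 = 10.9032 m/s².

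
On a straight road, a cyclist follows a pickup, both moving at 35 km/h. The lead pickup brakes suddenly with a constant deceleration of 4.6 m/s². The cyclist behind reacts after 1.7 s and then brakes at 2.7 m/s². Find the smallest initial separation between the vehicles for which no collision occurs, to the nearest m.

Minimum gap ≈ 24 m

35 km/h ÷ 3.6 = 9.7222 m/s.
Leader travels v²/(2a_L) = 94.521 / 9.200 = 10.274 m before stopping.
Follower covers v·t_r = 9.7222 × 1.7 = 16.528 m while reacting, then v²/(2a_F) = 94.521 / 5.400 = 17.504 m while braking, for a total of 16.528 + 17.504 = 34.032 m.
Since a_F ≤ a_L and the follower starts braking later, the follower is never slower than the leader, so the closest approach is when both have stopped.
Minimum gap = 34.032 − 10.274 = 23.758 m.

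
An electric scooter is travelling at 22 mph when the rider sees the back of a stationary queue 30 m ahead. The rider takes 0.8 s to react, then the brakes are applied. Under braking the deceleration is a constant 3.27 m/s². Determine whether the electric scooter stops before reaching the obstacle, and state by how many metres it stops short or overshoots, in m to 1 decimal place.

22 mph × 0.44704 = 9.8349 m/s.
Reaction distance = 9.8349 × 0.8 = 7.868 m.
Braking distance = v²/(2a) = 96.725 / 6.540 = 14.790 m.
Total stopping distance = 7.868 + 14.790 = 22.658 m, vs 30 m available — it stops with 30 − 22.658 = 7.342 m to spare.

Yes — it stops 7.3 m short of the obstacle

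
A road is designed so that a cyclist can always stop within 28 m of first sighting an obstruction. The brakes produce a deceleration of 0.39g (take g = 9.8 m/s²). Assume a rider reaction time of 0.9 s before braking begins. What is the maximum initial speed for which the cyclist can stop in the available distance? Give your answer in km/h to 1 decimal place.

Maximum speed ≈ 41.7 km/h

a = 0.39 × 9.8 = 3.822 m/s².
Stopping distance: v·t_r + v²/(2a) = 28 with t_r = 0.9 s and a = 3.822 m/s².
So v² + 6.880 v − 214.03 = 0.
Positive root: v = −a·t_r + √((a·t_r)² + 2a·d) = −3.440 + √(11.834 + 214.03) = 11.5888 m/s.
11.5888 m/s × 3.6 = 41.720 km/h.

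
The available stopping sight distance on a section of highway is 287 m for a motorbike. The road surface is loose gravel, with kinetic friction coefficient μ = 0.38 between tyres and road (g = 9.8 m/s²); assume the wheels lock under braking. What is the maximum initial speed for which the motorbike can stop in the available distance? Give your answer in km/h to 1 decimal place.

Maximum speed ≈ 166.4 km/h

a = μg = 0.38 × 9.8 = 3.724 m/s².
v²/(2a) = d ⇒ v = √(2 × 3.724 × 287) = √2137.58 = 46.2340 m/s.
46.2340 m/s × 3.6 = 166.442 km/h.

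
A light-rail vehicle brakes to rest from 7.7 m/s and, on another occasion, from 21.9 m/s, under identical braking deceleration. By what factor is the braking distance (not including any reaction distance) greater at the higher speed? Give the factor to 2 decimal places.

Factor ≈ 8.09

Braking distance d = v²/(2a), so with a fixed, d ∝ v².
Factor = (21.9/7.7)² = 2.8442² = 8.0895.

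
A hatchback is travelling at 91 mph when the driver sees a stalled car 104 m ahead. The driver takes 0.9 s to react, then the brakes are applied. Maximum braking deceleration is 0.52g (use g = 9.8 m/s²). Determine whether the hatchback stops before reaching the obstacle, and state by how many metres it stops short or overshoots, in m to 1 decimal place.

91 mph × 0.44704 = 40.6806 m/s.
a = 0.52 × 9.8 = 5.096 m/s².
Reaction distance = 40.6806 × 0.9 = 36.613 m.
Braking distance = v²/(2a) = 1654.911 / 10.192 = 162.374 m.
Total stopping distance = 36.613 + 162.374 = 198.987 m, vs 104 m available — it cannot stop in time and overshoots by 198.987 − 104 = 94.987 m.

No — it overshoots by 95.0 m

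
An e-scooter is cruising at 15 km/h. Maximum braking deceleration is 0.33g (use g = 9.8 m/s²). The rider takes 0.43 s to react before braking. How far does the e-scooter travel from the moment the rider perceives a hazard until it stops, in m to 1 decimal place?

15 km/h ÷ 3.6 = 4.1667 m/s.
a = 0.33 × 9.8 = 3.234 m/s².
Reaction distance = v·t_r = 4.1667 × 0.43 = 1.792 m.
Braking distance = v²/(2a) = 4.1667² / (2 × 3.234) = 17.361 / 6.468 = 2.684 m.
Total = 1.792 + 2.684 = 4.476 m.

Total stopping distance ≈ 4.5 m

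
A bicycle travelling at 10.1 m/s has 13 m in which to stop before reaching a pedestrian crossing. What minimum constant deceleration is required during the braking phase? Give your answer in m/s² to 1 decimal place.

Required deceleration ≈ 3.9 m/s²

v² = 2a·d ⇒ a = v²/(2d) = 10.1000² / (2 × 13.000) = 102.010 / 26.000 = 3.9235 m/s².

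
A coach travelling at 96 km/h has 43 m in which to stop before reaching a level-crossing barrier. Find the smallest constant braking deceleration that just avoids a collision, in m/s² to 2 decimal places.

Required deceleration ≈ 8.27 m/s²

96 km/h ÷ 3.6 = 26.6667 m/s.
v² = 2a·d ⇒ a = v²/(2d) = 26.6667² / (2 × 43.000) = 711.113 / 86.000 = 8.2688 m/s².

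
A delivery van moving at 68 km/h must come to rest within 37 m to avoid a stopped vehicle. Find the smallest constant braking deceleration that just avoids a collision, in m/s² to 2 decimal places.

Required deceleration ≈ 4.82 m/s²

68 km/h ÷ 3.6 = 18.8889 m/s.
v² = 2a·d ⇒ a = v²/(2d) = 18.8889² / (2 × 37.000) = 356.791 / 74.000 = 4.8215 m/s².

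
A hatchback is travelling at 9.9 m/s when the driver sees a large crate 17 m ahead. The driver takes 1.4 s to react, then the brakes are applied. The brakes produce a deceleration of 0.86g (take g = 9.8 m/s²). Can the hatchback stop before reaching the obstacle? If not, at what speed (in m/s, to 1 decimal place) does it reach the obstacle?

a = 0.86 × 9.8 = 8.428 m/s².
Reaction distance = 9.9000 × 1.4 = 13.860 m.
Braking distance needed to stop: v²/(2a) = 98.010 / 16.856 = 5.815 m, so total needed = 13.860 + 5.815 = 19.675 m > 17 m — it cannot stop.
Distance remaining when braking begins: 17 − 13.860 = 3.140 m.
v² = v₀² − 2a·d = 98.010 − 2 × 8.428 × 3.140 = 45.082 m²/s².
v = √45.082 = 6.714 m/s.

No — it strikes the obstacle at 6.7 m/s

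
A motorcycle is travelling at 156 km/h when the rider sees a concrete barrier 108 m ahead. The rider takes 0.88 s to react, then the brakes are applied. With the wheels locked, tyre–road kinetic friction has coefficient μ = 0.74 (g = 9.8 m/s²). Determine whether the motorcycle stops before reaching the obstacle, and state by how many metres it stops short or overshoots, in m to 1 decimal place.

156 km/h ÷ 3.6 = 43.3333 m/s.
a = μg = 0.74 × 9.8 = 7.252 m/s².
Reaction distance = 43.3333 × 0.88 = 38.133 m.
Braking distance = v²/(2a) = 1877.775 / 14.504 = 129.466 m.
Total stopping distance = 38.133 + 129.466 = 167.599 m, vs 108 m available — it cannot stop in time and overshoots by 167.599 − 108 = 59.599 m.

No — it overshoots by 59.6 m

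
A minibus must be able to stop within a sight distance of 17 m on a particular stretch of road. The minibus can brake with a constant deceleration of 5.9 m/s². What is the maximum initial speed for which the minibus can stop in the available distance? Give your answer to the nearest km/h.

Maximum speed ≈ 51 km/h

v²/(2a) = d ⇒ v = √(2 × 5.900 × 17) = √200.60 = 14.1633 m/s.
14.1633 m/s × 3.6 = 50.988 km/h.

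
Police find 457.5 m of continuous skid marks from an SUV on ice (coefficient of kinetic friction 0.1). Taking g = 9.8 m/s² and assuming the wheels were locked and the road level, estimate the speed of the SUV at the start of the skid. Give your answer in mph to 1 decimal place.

Deceleration a = μg = 0.1 × 9.8 = 0.980 m/s².
v = √(2a·d) = √(2 × 0.980 × 457.5) = √896.700 = 29.9449 m/s.
= 29.9449 ÷ 0.44704 = 66.985 mph.

Initial speed ≈ 67.0 mph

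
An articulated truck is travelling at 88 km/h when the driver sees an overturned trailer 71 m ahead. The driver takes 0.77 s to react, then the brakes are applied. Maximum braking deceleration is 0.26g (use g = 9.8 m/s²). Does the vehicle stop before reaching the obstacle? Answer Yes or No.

No

88 km/h ÷ 3.6 = 24.4444 m/s.
a = 0.26 × 9.8 = 2.548 m/s².
Reaction distance = 24.4444 × 0.77 = 18.822 m.
Braking distance = v²/(2a) = 597.529 / 5.096 = 117.255 m.
Total stopping distance = 18.822 + 117.255 = 136.077 m, vs 71 m available — it cannot stop in time and overshoots by 136.077 − 71 = 65.077 m.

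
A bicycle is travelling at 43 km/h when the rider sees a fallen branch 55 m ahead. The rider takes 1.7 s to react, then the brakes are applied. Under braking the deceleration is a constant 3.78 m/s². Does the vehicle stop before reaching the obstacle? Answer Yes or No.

43 km/h ÷ 3.6 = 11.9444 m/s.
Reaction distance = 11.9444 × 1.7 = 20.305 m.
Braking distance = v²/(2a) = 142.669 / 7.560 = 18.872 m.
Total stopping distance = 20.305 + 18.872 = 39.177 m, vs 55 m available — it stops with 55 − 39.177 = 15.823 m to spare.

Yes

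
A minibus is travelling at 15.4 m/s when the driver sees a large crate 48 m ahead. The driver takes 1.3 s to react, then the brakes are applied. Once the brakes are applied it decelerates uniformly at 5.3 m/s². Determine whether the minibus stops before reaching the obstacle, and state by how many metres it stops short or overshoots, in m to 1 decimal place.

Reaction distance = 15.4000 × 1.3 = 20.020 m.
Braking distance = v²/(2a) = 237.160 / 10.600 = 22.374 m.
Total stopping distance = 20.020 + 22.374 = 42.394 m, vs 48 m available — it stops with 48 − 42.394 = 5.606 m to spare.

Yes — it stops 5.6 m short of the obstacle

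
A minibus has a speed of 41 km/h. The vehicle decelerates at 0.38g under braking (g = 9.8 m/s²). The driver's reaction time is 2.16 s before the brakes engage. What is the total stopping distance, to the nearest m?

Total stopping distance ≈ 42 m

41 km/h ÷ 3.6 = 11.3889 m/s.
a = 0.38 × 9.8 = 3.724 m/s².
Reaction distance = v·t_r = 11.3889 × 2.16 = 24.600 m.
Braking distance = v²/(2a) = 11.3889² / (2 × 3.724) = 129.707 / 7.448 = 17.415 m.
Total = 24.600 + 17.415 = 42.015 m.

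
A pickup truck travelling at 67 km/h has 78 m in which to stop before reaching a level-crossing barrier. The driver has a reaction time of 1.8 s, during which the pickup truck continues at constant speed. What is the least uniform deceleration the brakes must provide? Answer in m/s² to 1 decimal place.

67 km/h ÷ 3.6 = 18.6111 m/s.
Distance covered during reaction = 18.6111 × 1.8 = 33.500 m.
Distance available for braking: 78 − 33.500 = 44.500 m.
v² = 2a·d ⇒ a = v²/(2d) = 18.6111² / (2 × 44.500) = 346.373 / 89.000 = 3.8918 m/s².

Required deceleration ≈ 3.9 m/s²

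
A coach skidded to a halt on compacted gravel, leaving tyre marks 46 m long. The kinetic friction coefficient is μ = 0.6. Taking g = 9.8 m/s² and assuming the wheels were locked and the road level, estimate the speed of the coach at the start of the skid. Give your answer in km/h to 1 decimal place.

Initial speed ≈ 83.7 km/h

Deceleration a = μg = 0.6 × 9.8 = 5.880 m/s².
v = √(2a·d) = √(2 × 5.880 × 46) = √540.960 = 23.2585 m/s.
= 23.2585 × 3.6 = 83.731 km/h.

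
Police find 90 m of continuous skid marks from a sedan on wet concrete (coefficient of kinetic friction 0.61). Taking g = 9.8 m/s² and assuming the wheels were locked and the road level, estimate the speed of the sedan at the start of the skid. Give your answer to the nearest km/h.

Initial speed ≈ 118 km/h

Deceleration a = μg = 0.61 × 9.8 = 5.978 m/s².
v = √(2a·d) = √(2 × 5.978 × 90) = √1076.040 = 32.8030 m/s.
= 32.8030 × 3.6 = 118.091 km/h.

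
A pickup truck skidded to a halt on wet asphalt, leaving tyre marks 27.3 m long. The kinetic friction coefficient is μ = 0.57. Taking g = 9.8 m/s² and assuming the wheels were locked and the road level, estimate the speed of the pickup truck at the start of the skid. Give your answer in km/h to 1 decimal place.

Initial speed ≈ 62.9 km/h

Deceleration a = μg = 0.57 × 9.8 = 5.586 m/s².
v = √(2a·d) = √(2 × 5.586 × 27.3) = √304.996 = 17.4641 m/s.
= 17.4641 × 3.6 = 62.871 km/h.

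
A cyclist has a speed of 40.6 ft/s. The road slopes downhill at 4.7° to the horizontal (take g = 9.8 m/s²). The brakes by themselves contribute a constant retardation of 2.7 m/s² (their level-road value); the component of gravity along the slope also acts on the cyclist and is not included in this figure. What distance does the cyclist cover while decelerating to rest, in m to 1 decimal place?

40.6 ft/s × 0.3048 = 12.3749 m/s.
Gravity along the downhill slope reduces the braking deceleration: a_eff = 2.700 − 9.8·sin 4.7° = 2.700 − 0.803 = 1.897 m/s².
Braking distance = v²/(2a) = 12.3749² / (2 × 1.897) = 153.138 / 3.794 = 40.363 m.

Braking distance ≈ 40.4 m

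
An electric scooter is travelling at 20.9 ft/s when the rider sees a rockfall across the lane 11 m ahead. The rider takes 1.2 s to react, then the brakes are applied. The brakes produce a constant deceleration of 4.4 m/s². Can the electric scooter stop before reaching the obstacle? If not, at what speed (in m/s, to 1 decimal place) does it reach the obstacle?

No — it strikes the obstacle at 3.3 m/s

20.9 ft/s × 0.3048 = 6.3703 m/s.
Reaction distance = 6.3703 × 1.2 = 7.644 m.
Braking distance needed to stop: v²/(2a) = 40.581 / 8.800 = 4.611 m, so total needed = 7.644 + 4.611 = 12.255 m > 11 m — it cannot stop.
Distance remaining when braking begins: 11 − 7.644 = 3.356 m.
v² = v₀² − 2a·d = 40.581 − 2 × 4.400 × 3.356 = 11.048 m²/s².
v = √11.048 = 3.324 m/s.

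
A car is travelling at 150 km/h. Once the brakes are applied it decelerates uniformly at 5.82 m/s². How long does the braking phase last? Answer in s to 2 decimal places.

150 km/h ÷ 3.6 = 41.6667 m/s.
Braking time = v/a = 41.6667 / 5.820 = 7.159 s.

Braking time ≈ 7.16 s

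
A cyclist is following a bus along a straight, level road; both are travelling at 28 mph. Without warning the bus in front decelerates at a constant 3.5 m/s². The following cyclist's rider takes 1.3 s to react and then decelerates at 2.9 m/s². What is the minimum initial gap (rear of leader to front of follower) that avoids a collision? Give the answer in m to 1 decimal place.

28 mph × 0.44704 = 12.5171 m/s.
Leader travels v²/(2a_L) = 156.678 / 7.000 = 22.383 m before stopping.
Follower covers v·t_r = 12.5171 × 1.3 = 16.272 m while reacting, then v²/(2a_F) = 156.678 / 5.800 = 27.013 m while braking, for a total of 16.272 + 27.013 = 43.285 m.
Since a_F ≤ a_L and the follower starts braking later, the follower is never slower than the leader, so the closest approach is when both have stopped.
Minimum gap = 43.285 − 22.383 = 20.902 m.

Minimum gap ≈ 20.9 m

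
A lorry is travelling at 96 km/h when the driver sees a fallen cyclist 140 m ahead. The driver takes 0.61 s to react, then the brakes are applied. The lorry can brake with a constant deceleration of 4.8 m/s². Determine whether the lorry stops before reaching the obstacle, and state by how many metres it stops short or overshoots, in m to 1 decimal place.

Yes — it stops 49.7 m short of the obstacle

96 km/h ÷ 3.6 = 26.6667 m/s.
Reaction distance = 26.6667 × 0.61 = 16.267 m.
Braking distance = v²/(2a) = 711.113 / 9.600 = 74.074 m.
Total stopping distance = 16.267 + 74.074 = 90.341 m, vs 140 m available — it stops with 140 − 90.341 = 49.659 m to spare.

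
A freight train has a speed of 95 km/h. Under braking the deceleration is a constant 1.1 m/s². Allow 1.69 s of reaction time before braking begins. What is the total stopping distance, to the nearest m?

Total stopping distance ≈ 361 m

95 km/h ÷ 3.6 = 26.3889 m/s.
Reaction distance = v·t_r = 26.3889 × 1.69 = 44.597 m.
Braking distance = v²/(2a) = 26.3889² / (2 × 1.100) = 696.374 / 2.200 = 316.534 m.
Total = 44.597 + 316.534 = 361.131 m.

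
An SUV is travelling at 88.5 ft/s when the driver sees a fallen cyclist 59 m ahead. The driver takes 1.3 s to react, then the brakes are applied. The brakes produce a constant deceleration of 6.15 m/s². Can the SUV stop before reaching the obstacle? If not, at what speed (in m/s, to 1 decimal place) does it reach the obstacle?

88.5 ft/s × 0.3048 = 26.9748 m/s.
Reaction distance = 26.9748 × 1.3 = 35.067 m.
Braking distance needed to stop: v²/(2a) = 727.640 / 12.300 = 59.158 m, so total needed = 35.067 + 59.158 = 94.225 m > 59 m — it cannot stop.
Distance remaining when braking begins: 59 − 35.067 = 23.933 m.
v² = v₀² − 2a·d = 727.640 − 2 × 6.150 × 23.933 = 433.264 m²/s².
v = √433.264 = 20.815 m/s.

No — it strikes the obstacle at 20.8 m/s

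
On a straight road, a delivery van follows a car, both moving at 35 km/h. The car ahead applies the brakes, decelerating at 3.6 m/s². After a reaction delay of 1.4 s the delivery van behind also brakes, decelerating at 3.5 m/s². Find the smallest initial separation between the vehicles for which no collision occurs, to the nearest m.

Minimum gap ≈ 14 m

35 km/h ÷ 3.6 = 9.7222 m/s.
Leader travels v²/(2a_L) = 94.521 / 7.200 = 13.128 m before stopping.
Follower covers v·t_r = 9.7222 × 1.4 = 13.611 m while reacting, then v²/(2a_F) = 94.521 / 7.000 = 13.503 m while braking, for a total of 13.611 + 13.503 = 27.114 m.
Since a_F ≤ a_L and the follower starts braking later, the follower is never slower than the leader, so the closest approach is when both have stopped.
Minimum gap = 27.114 − 13.128 = 13.986 m.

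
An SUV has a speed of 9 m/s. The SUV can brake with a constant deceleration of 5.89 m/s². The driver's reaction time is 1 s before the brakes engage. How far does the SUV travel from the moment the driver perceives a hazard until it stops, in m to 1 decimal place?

Total stopping distance ≈ 15.9 m

Reaction distance = v·t_r = 9.0000 × 1 = 9.000 m.
Braking distance = v²/(2a) = 9.0000² / (2 × 5.890) = 81.000 / 11.780 = 6.876 m.
Total = 9.000 + 6.876 = 15.876 m.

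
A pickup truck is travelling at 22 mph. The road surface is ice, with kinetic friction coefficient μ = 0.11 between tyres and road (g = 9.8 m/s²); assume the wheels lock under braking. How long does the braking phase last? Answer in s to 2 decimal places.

Braking time ≈ 9.12 s

22 mph × 0.44704 = 9.8349 m/s.
a = μg = 0.11 × 9.8 = 1.078 m/s².
Braking time = v/a = 9.8349 / 1.078 = 9.123 s.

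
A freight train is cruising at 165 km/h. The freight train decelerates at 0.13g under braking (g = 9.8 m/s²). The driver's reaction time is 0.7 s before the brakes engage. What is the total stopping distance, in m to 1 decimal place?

Total stopping distance ≈ 856.5 m

165 km/h ÷ 3.6 = 45.8333 m/s.
a = 0.13 × 9.8 = 1.274 m/s².
Reaction distance = v·t_r = 45.8333 × 0.7 = 32.083 m.
Braking distance = v²/(2a) = 45.8333² / (2 × 1.274) = 2100.691 / 2.548 = 824.447 m.
Total = 32.083 + 824.447 = 856.530 m.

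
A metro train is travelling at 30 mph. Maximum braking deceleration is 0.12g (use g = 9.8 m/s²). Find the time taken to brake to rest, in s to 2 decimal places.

30 mph × 0.44704 = 13.4112 m/s.
a = 0.12 × 9.8 = 1.176 m/s².
Braking time = v/a = 13.4112 / 1.176 = 11.404 s.

Braking time ≈ 11.40 s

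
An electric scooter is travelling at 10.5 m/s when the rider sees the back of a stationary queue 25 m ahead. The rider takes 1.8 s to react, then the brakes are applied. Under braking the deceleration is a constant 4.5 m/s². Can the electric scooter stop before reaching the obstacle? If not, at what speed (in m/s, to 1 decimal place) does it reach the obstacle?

Reaction distance = 10.5000 × 1.8 = 18.900 m.
Braking distance needed to stop: v²/(2a) = 110.250 / 9.000 = 12.250 m, so total needed = 18.900 + 12.250 = 31.150 m > 25 m — it cannot stop.
Distance remaining when braking begins: 25 − 18.900 = 6.100 m.
v² = v₀² − 2a·d = 110.250 − 2 × 4.500 × 6.100 = 55.350 m²/s².
v = √55.350 = 7.440 m/s.

No — it strikes the obstacle at 7.4 m/s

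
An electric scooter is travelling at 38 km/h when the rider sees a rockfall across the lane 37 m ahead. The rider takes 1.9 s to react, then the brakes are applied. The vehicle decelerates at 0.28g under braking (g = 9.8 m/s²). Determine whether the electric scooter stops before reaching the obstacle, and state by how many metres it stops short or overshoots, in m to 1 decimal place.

38 km/h ÷ 3.6 = 10.5556 m/s.
a = 0.28 × 9.8 = 2.744 m/s².
Reaction distance = 10.5556 × 1.9 = 20.056 m.
Braking distance = v²/(2a) = 111.421 / 5.488 = 20.303 m.
Total stopping distance = 20.056 + 20.303 = 40.359 m, vs 37 m available — it cannot stop in time and overshoots by 40.359 − 37 = 3.359 m.

No — it overshoots by 3.4 m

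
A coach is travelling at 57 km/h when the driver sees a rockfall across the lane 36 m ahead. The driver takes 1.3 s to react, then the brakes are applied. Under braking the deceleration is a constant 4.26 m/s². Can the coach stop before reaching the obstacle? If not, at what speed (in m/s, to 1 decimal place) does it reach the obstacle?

57 km/h ÷ 3.6 = 15.8333 m/s.
Reaction distance = 15.8333 × 1.3 = 20.583 m.
Braking distance needed to stop: v²/(2a) = 250.693 / 8.520 = 29.424 m, so total needed = 20.583 + 29.424 = 50.007 m > 36 m — it cannot stop.
Distance remaining when braking begins: 36 − 20.583 = 15.417 m.
v² = v₀² − 2a·d = 250.693 − 2 × 4.260 × 15.417 = 119.340 m²/s².
v = √119.340 = 10.924 m/s.

No — it strikes the obstacle at 10.9 m/s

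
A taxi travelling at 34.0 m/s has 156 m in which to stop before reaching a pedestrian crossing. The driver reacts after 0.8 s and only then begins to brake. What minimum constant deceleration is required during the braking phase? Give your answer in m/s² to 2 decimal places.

Required deceleration ≈ 4.49 m/s²

Distance covered during reaction = 34.0000 × 0.8 = 27.200 m.
Distance available for braking: 156 − 27.200 = 128.800 m.
v² = 2a·d ⇒ a = v²/(2d) = 34.0000² / (2 × 128.800) = 1156.000 / 257.600 = 4.4876 m/s².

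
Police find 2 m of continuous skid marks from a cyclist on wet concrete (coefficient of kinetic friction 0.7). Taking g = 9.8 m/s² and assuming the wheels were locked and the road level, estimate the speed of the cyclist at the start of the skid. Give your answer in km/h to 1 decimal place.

Deceleration a = μg = 0.7 × 9.8 = 6.860 m/s².
v = √(2a·d) = √(2 × 6.860 × 2) = √27.440 = 5.2383 m/s.
= 5.2383 × 3.6 = 18.858 km/h.

Initial speed ≈ 18.9 km/h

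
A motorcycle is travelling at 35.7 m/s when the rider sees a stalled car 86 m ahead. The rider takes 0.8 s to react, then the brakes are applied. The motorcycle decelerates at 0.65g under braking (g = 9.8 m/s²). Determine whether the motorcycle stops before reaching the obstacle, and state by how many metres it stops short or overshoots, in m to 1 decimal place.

No — it overshoots by 42.6 m

a = 0.65 × 9.8 = 6.370 m/s².
Reaction distance = 35.7000 × 0.8 = 28.560 m.
Braking distance = v²/(2a) = 1274.490 / 12.740 = 100.038 m.
Total stopping distance = 28.560 + 100.038 = 128.598 m, vs 86 m available — it cannot stop in time and overshoots by 128.598 − 86 = 42.598 m.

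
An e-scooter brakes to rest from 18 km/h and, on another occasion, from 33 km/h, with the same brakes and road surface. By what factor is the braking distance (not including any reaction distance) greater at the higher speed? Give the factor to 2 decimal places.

Braking distance d = v²/(2a), so with a fixed, d ∝ v².
Factor = (33/18)² = 1.8333² = 3.3610.

Factor ≈ 3.36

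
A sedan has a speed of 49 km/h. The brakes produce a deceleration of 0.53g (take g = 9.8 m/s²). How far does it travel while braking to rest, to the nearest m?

49 km/h ÷ 3.6 = 13.6111 m/s.
a = 0.53 × 9.8 = 5.194 m/s².
Braking distance = v²/(2a) = 13.6111² / (2 × 5.194) = 185.262 / 10.388 = 17.834 m.

Braking distance ≈ 18 m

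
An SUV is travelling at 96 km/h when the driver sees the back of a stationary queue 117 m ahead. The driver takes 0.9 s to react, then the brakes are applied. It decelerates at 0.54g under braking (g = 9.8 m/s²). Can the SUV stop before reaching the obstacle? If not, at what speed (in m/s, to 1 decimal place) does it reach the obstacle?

Yes — it stops about 25.8 m short of the obstacle, so it never reaches it

96 km/h ÷ 3.6 = 26.6667 m/s.
a = 0.54 × 9.8 = 5.292 m/s².
Reaction distance = 26.6667 × 0.9 = 24.000 m.
Braking distance = v²/(2a) = 711.113 / 10.584 = 67.188 m.
Total stopping distance = 24.000 + 67.188 = 91.188 m, vs 117 m available — it stops with 117 − 91.188 = 25.812 m to spare.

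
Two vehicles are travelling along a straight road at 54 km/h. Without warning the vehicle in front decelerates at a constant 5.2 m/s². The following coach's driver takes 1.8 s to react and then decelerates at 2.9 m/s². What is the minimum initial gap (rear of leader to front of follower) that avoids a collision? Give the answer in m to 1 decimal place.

Minimum gap ≈ 44.2 m

54 km/h ÷ 3.6 = 15.0000 m/s.
Leader travels v²/(2a_L) = 225.000 / 10.400 = 21.635 m before stopping.
Follower covers v·t_r = 15.0000 × 1.8 = 27.000 m while reacting, then v²/(2a_F) = 225.000 / 5.800 = 38.793 m while braking, for a total of 27.000 + 38.793 = 65.793 m.
Since a_F ≤ a_L and the follower starts braking later, the follower is never slower than the leader, so the closest approach is when both have stopped.
Minimum gap = 65.793 − 21.635 = 44.158 m.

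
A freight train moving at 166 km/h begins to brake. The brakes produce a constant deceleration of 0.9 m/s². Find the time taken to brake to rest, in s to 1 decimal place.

Braking time ≈ 51.2 s

166 km/h ÷ 3.6 = 46.1111 m/s.
Braking time = v/a = 46.1111 / 0.900 = 51.235 s.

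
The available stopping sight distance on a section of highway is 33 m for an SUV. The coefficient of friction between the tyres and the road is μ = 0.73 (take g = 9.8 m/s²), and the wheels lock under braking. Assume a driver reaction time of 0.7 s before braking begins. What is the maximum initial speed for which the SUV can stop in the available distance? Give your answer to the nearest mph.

a = μg = 0.73 × 9.8 = 7.154 m/s².
Stopping distance: v·t_r + v²/(2a) = 33 with t_r = 0.7 s and a = 7.154 m/s².
So v² + 10.016 v − 472.16 = 0.
Positive root: v = −a·t_r + √((a·t_r)² + 2a·d) = −5.008 + √(25.080 + 472.16) = 17.2909 m/s.
17.2909 m/s ÷ 0.44704 = 38.679 mph.

Maximum speed ≈ 39 mph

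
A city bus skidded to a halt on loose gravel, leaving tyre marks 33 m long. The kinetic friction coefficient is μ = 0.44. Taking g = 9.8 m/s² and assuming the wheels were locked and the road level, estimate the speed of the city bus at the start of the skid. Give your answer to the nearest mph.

Initial speed ≈ 38 mph

Deceleration a = μg = 0.44 × 9.8 = 4.312 m/s².
v = √(2a·d) = √(2 × 4.312 × 33) = √284.592 = 16.8699 m/s.
= 16.8699 ÷ 0.44704 = 37.737 mph.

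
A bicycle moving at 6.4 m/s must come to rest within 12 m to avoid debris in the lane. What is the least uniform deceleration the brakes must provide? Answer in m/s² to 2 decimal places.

v² = 2a·d ⇒ a = v²/(2d) = 6.4000² / (2 × 12.000) = 40.960 / 24.000 = 1.7067 m/s².

Required deceleration ≈ 1.71 m/s²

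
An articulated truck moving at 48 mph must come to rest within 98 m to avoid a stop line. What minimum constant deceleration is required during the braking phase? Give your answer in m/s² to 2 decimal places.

Required deceleration ≈ 2.35 m/s²

48 mph × 0.44704 = 21.4579 m/s.
v² = 2a·d ⇒ a = v²/(2d) = 21.4579² / (2 × 98.000) = 460.441 / 196.000 = 2.3492 m/s².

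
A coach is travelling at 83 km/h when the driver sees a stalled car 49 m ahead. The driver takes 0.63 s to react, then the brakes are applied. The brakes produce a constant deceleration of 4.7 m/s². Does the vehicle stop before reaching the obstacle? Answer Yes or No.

No

83 km/h ÷ 3.6 = 23.0556 m/s.
Reaction distance = 23.0556 × 0.63 = 14.525 m.
Braking distance = v²/(2a) = 531.561 / 9.400 = 56.549 m.
Total stopping distance = 14.525 + 56.549 = 71.074 m, vs 49 m available — it cannot stop in time and overshoots by 71.074 − 49 = 22.074 m.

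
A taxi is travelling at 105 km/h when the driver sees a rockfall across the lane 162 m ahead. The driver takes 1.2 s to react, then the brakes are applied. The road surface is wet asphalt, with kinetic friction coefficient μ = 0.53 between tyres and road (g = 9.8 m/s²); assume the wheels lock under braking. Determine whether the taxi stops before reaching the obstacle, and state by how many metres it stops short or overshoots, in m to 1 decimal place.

105 km/h ÷ 3.6 = 29.1667 m/s.
a = μg = 0.53 × 9.8 = 5.194 m/s².
Reaction distance = 29.1667 × 1.2 = 35.000 m.
Braking distance = v²/(2a) = 850.696 / 10.388 = 81.892 m.
Total stopping distance = 35.000 + 81.892 = 116.892 m, vs 162 m available — it stops with 162 − 116.892 = 45.108 m to spare.

Yes — it stops 45.1 m short of the obstacle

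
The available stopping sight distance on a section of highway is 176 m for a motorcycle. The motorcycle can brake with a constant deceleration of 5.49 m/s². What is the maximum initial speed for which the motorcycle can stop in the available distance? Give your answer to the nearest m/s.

Maximum speed ≈ 44 m/s

v²/(2a) = d ⇒ v = √(2 × 5.490 × 176) = √1932.48 = 43.9600 m/s.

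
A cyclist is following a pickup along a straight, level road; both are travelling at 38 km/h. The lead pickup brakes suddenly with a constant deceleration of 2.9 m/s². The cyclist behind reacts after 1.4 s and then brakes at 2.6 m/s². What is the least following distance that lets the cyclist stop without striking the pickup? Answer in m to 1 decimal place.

Minimum gap ≈ 17.0 m

38 km/h ÷ 3.6 = 10.5556 m/s.
Leader travels v²/(2a_L) = 111.421 / 5.800 = 19.211 m before stopping.
Follower covers v·t_r = 10.5556 × 1.4 = 14.778 m while reacting, then v²/(2a_F) = 111.421 / 5.200 = 21.427 m while braking, for a total of 14.778 + 21.427 = 36.205 m.
Since a_F ≤ a_L and the follower starts braking later, the follower is never slower than the leader, so the closest approach is when both have stopped.
Minimum gap = 36.205 − 19.211 = 16.994 m.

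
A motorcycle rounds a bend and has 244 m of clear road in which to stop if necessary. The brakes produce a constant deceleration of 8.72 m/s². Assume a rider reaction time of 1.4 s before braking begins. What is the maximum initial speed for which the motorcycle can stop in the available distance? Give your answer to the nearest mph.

Stopping distance: v·t_r + v²/(2a) = 244 with t_r = 1.4 s and a = 8.720 m/s².
So v² + 24.416 v − 4255.36 = 0.
Positive root: v = −a·t_r + √((a·t_r)² + 2a·d) = −12.208 + √(149.035 + 4255.36) = 54.1576 m/s.
54.1576 m/s ÷ 0.44704 = 121.147 mph.

Maximum speed ≈ 121 mph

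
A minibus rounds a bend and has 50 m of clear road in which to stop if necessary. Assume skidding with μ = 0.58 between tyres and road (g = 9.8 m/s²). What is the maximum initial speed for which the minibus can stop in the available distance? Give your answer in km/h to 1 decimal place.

Maximum speed ≈ 85.8 km/h

a = μg = 0.58 × 9.8 = 5.684 m/s².
v²/(2a) = d ⇒ v = √(2 × 5.684 × 50) = √568.40 = 23.8411 m/s.
23.8411 m/s × 3.6 = 85.828 km/h.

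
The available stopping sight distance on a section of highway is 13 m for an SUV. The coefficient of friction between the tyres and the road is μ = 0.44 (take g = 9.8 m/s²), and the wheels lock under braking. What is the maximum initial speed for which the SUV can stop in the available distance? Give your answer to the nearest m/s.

a = μg = 0.44 × 9.8 = 4.312 m/s².
v²/(2a) = d ⇒ v = √(2 × 4.312 × 13) = √112.11 = 10.5882 m/s.

Maximum speed ≈ 11 m/s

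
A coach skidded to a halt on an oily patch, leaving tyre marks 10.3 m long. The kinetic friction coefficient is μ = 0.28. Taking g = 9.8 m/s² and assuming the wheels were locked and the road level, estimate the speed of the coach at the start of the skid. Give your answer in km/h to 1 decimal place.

Deceleration a = μg = 0.28 × 9.8 = 2.744 m/s².
v = √(2a·d) = √(2 × 2.744 × 10.3) = √56.526 = 7.5184 m/s.
= 7.5184 × 3.6 = 27.066 km/h.

Initial speed ≈ 27.1 km/h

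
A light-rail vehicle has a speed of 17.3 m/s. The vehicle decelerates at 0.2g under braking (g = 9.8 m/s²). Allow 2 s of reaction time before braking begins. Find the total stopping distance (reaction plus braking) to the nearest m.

Total stopping distance ≈ 111 m

a = 0.2 × 9.8 = 1.960 m/s².
Reaction distance = v·t_r = 17.3000 × 2 = 34.600 m.
Braking distance = v²/(2a) = 17.3000² / (2 × 1.960) = 299.290 / 3.920 = 76.349 m.
Total = 34.600 + 76.349 = 110.949 m.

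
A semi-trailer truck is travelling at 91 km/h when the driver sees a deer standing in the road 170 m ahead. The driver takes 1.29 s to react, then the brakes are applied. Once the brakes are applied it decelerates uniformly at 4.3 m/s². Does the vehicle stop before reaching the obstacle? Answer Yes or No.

Yes

91 km/h ÷ 3.6 = 25.2778 m/s.
Reaction distance = 25.2778 × 1.29 = 32.608 m.
Braking distance = v²/(2a) = 638.967 / 8.600 = 74.298 m.
Total stopping distance = 32.608 + 74.298 = 106.906 m, vs 170 m available — it stops with 170 − 106.906 = 63.094 m to spare.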